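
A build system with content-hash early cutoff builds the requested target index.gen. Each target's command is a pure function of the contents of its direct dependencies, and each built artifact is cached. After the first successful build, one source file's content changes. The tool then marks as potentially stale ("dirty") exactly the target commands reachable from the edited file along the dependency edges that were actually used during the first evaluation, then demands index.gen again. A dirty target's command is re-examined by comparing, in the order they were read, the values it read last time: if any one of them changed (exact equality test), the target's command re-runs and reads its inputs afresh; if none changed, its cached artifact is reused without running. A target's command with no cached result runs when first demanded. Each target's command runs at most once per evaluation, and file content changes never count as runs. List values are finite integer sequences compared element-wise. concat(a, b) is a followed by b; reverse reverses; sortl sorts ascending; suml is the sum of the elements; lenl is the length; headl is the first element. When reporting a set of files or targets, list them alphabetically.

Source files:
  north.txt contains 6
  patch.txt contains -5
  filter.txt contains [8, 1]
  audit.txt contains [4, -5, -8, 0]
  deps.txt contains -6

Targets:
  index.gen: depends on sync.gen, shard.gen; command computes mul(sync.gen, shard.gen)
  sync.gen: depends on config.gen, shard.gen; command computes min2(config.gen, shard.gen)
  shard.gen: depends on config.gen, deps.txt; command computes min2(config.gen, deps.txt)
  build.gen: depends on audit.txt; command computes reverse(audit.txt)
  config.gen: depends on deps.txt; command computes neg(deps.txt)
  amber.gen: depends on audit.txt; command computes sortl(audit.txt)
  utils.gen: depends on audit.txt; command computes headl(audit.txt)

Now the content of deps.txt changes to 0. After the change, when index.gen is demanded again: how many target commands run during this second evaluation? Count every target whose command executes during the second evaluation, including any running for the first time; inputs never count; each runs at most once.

Target commands that run: config.gen, index.gen, shard.gen, sync.gen — 4 in total.

First evaluation (everything demanded from the output):
  config.gen = neg(-6) = 6
  shard.gen = min2(6, -6) = -6
  sync.gen = min2(6, -6) = -6
  index.gen = mul(-6, -6) = 36

Propagation after the edit:
  config.gen: runs — deps.txt -6->0; result 0.
  shard.gen: runs — config.gen 6->0; deps.txt -6->0; result 0.
  sync.gen: runs — config.gen 6->0; shard.gen -6->0; result 0.
  index.gen: runs — sync.gen -6->0; shard.gen -6->0; result 0.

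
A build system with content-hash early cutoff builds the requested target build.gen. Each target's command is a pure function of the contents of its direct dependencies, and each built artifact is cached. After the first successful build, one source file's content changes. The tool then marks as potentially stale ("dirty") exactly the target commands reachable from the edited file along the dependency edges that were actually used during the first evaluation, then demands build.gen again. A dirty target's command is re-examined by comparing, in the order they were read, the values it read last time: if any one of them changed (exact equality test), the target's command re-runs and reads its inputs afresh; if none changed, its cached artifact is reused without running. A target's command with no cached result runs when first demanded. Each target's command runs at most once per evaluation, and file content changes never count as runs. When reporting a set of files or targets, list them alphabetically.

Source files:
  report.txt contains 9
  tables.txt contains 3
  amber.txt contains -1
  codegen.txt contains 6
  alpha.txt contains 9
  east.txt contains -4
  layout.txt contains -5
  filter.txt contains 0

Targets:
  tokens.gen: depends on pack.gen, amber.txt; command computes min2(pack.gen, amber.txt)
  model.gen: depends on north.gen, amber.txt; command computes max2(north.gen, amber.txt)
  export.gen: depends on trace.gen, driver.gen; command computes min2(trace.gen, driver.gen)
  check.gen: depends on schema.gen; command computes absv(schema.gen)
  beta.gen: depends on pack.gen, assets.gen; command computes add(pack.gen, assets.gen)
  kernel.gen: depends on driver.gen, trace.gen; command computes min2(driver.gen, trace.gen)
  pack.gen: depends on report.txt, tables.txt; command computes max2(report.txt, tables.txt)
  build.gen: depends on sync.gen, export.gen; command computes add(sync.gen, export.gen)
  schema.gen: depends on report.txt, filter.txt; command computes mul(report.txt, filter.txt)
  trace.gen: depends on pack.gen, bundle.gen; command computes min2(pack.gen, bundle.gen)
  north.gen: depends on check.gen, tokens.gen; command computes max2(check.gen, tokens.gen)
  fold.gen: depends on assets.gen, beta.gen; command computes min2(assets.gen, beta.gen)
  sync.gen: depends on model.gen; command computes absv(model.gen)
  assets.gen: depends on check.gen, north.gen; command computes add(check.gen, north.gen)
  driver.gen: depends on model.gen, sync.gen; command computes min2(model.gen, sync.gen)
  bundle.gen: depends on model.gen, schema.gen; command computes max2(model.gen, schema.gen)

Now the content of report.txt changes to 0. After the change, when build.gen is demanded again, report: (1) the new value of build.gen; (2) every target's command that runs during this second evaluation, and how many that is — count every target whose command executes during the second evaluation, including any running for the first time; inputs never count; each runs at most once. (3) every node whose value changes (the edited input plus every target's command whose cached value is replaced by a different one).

New value of build.gen: 0.
Target commands that run: pack.gen, schema.gen, tokens.gen, trace.gen — 4 in total.
Values that change: pack.gen, report.txt.
Key observation: the cutoff stops propagation at check.gen — its inputs' values are unchanged, so it reuses its cache.

First evaluation (everything demanded from the output):
  pack.gen = max2(9, 3) = 9
  schema.gen = mul(9, 0) = 0
  check.gen = absv(0) = 0
  tokens.gen = min2(9, -1) = -1
  north.gen = max2(0, -1) = 0
  model.gen = max2(0, -1) = 0
  bundle.gen = max2(0, 0) = 0
  sync.gen = absv(0) = 0
  driver.gen = min2(0, 0) = 0
  trace.gen = min2(9, 0) = 0
  export.gen = min2(0, 0) = 0
  build.gen = add(0, 0) = 0

Propagation after the edit:
  pack.gen: runs — report.txt 9->0; result 3.
  schema.gen: runs — report.txt 9->0; result 0 (same value as before).
  check.gen: checked — values it read are unchanged (schema.gen unchanged); reused cached 0 without running.
  tokens.gen: runs — pack.gen 9->3; result -1 (same value as before).
  north.gen: checked — values it read are unchanged (check.gen unchanged, tokens.gen unchanged); reused cached 0 without running.
  model.gen: checked — values it read are unchanged (north.gen unchanged, amber.txt unchanged); reused cached 0 without running.
  bundle.gen: checked — values it read are unchanged (model.gen unchanged, schema.gen unchanged); reused cached 0 without running.
  sync.gen: checked — values it read are unchanged (model.gen unchanged); reused cached 0 without running.
  driver.gen: checked — values it read are unchanged (model.gen unchanged, sync.gen unchanged); reused cached 0 without running.
  trace.gen: runs — pack.gen 9->3; result 0 (same value as before).
  export.gen: checked — values it read are unchanged (trace.gen unchanged, driver.gen unchanged); reused cached 0 without running.
  build.gen: checked — values it read are unchanged (sync.gen unchanged, export.gen unchanged); reused cached 0 without running.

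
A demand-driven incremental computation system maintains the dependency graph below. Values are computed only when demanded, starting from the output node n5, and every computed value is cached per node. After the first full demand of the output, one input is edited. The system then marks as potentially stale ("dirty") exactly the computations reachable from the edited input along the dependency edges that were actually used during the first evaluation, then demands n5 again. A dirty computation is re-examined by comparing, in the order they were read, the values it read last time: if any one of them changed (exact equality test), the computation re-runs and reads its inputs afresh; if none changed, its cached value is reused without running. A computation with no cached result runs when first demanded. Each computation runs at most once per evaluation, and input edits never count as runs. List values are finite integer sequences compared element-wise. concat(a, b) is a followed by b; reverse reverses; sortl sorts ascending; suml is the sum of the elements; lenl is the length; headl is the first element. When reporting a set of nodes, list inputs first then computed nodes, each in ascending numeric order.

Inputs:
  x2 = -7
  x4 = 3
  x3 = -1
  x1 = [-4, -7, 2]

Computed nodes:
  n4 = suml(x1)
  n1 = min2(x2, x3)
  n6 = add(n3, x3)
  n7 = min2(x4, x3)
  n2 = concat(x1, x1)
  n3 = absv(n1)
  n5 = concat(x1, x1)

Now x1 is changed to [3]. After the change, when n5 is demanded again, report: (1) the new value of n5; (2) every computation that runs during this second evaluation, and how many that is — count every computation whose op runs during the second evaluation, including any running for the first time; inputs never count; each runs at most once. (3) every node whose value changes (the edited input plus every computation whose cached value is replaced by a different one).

First evaluation (everything demanded from the output):
  n5 = concat([-4, -7, 2], [-4, -7, 2]) = [-4, -7, 2, -4, -7, 2]

Propagation after the edit:
  n5: runs — x1 [-4, -7, 2]->[3]; x1 [-4, -7, 2]->[3]; result [3, 3].

New value of n5: [3, 3].
Computations that run: n5 — 1 in total.
Values that change: x1, n5.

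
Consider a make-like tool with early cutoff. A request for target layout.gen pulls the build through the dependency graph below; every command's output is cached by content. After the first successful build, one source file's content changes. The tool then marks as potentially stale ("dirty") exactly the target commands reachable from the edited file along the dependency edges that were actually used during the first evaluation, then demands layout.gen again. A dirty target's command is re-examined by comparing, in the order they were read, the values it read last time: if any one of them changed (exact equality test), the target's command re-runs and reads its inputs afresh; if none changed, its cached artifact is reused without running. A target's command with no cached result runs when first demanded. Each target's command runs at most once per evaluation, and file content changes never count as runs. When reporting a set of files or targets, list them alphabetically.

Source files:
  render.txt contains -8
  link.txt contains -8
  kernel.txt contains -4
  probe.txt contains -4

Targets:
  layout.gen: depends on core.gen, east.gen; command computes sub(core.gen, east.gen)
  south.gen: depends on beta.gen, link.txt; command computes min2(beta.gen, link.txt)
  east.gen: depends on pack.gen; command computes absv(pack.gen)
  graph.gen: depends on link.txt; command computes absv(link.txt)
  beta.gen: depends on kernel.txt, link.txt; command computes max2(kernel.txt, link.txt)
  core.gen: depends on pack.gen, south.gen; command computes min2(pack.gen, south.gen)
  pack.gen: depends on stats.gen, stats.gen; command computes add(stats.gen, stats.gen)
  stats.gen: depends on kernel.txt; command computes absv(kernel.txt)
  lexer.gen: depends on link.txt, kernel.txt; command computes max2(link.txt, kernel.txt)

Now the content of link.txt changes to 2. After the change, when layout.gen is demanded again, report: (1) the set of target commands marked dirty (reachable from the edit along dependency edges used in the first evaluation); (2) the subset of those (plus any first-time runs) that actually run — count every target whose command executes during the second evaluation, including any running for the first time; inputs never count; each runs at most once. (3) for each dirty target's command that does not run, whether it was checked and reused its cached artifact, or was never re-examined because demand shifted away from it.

First demand of the output computes:
  beta.gen = max2(-4, -8) = -4
  south.gen = min2(-4, -8) = -8
  stats.gen = absv(-4) = 4
  pack.gen = add(4, 4) = 8
  core.gen = min2(8, -8) = -8
  east.gen = absv(8) = 8
  layout.gen = sub(-8, 8) = -16

After the edit, cleaning proceeds:
  beta.gen: a read changed (link.txt -8->2) — executes, giving 2.
  south.gen: a read changed (beta.gen -4->2; link.txt -8->2) — executes, giving 2.
  core.gen: a read changed (south.gen -8->2) — executes, giving 2.
  layout.gen: a read changed (core.gen -8->2) — executes, giving -6.

The edit dirties: beta.gen, core.gen, layout.gen, south.gen.
4 target commands run: beta.gen, core.gen, layout.gen, south.gen.
No dirty target's command escaped a run.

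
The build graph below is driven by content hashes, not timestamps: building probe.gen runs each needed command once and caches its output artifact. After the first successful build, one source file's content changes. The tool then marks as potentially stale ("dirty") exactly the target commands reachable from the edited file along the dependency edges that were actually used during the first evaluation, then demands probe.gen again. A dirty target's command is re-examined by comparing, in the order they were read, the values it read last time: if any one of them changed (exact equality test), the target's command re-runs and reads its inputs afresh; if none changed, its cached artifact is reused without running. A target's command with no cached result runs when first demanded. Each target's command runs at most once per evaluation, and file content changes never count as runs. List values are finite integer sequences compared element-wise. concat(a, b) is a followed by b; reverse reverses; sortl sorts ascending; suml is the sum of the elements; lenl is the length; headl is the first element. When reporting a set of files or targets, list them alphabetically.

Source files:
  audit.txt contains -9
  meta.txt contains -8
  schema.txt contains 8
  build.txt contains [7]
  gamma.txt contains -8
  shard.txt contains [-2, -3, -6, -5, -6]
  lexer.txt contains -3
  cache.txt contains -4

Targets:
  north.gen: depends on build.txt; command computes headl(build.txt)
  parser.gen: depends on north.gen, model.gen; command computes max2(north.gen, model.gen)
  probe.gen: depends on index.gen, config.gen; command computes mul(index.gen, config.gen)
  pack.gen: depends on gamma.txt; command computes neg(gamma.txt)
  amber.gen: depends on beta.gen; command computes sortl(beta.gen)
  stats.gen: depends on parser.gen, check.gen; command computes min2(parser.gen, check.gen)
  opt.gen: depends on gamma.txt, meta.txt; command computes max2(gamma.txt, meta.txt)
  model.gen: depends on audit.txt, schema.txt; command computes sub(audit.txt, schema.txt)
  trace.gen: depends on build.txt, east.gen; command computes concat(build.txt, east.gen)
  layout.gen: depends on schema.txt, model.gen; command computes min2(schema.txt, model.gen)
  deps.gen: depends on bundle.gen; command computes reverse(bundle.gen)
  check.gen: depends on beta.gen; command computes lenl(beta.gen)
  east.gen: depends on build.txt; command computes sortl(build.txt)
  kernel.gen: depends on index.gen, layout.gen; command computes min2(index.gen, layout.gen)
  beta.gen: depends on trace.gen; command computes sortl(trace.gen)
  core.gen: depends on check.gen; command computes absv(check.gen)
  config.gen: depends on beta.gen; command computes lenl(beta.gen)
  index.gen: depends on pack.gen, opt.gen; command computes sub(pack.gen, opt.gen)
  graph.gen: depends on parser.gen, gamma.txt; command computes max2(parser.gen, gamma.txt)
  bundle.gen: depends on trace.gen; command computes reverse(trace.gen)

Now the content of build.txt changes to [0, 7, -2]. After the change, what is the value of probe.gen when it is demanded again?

Initial pass — values computed on the first demand:
  east.gen = sortl([7]) = [7]
  opt.gen = max2(-8, -8) = -8
  pack.gen = neg(-8) = 8
  index.gen = sub(8, -8) = 16
  trace.gen = concat([7], [7]) = [7, 7]
  beta.gen = sortl([7, 7]) = [7, 7]
  config.gen = lenl([7, 7]) = 2
  probe.gen = mul(16, 2) = 32

Second demand — change propagation:
  east.gen: re-runs because build.txt [7]->[0, 7, -2]; new result [-2, 0, 7].
  trace.gen: re-runs because build.txt [7]->[0, 7, -2]; east.gen [7]->[-2, 0, 7]; new result [0, 7, -2, -2, 0, 7].
  beta.gen: re-runs because trace.gen [7, 7]->[0, 7, -2, -2, 0, 7]; new result [-2, -2, 0, 0, 7, 7].
  config.gen: re-runs because beta.gen [7, 7]->[-2, -2, 0, 0, 7, 7]; new result 6.
  probe.gen: re-runs because config.gen 2->6; new result 96.

probe.gen now evaluates to 96.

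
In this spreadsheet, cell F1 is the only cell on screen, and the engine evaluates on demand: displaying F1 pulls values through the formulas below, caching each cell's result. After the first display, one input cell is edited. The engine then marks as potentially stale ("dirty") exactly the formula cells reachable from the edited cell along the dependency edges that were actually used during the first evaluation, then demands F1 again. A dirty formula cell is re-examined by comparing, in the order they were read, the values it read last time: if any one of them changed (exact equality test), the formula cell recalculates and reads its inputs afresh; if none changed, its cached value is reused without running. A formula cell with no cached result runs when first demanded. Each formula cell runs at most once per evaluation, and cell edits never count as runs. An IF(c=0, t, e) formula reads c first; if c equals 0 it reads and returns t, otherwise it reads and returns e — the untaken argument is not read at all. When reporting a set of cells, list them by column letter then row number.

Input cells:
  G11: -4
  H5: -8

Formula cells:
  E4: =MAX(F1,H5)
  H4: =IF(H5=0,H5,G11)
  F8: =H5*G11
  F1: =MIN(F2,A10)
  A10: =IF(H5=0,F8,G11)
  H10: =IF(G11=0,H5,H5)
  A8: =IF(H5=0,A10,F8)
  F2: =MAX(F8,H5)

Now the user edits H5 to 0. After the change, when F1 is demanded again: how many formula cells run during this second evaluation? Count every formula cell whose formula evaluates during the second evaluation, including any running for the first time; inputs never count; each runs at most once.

Run set: A10, F1, F2, F8 (4 run).

Initial pass — values computed on the first demand:
  F8 = -8 * -4 = 32
  A10 = IF(H5=0: H5=-8 -> else branch G11) = -4
  F2 = MAX(32, -8) = 32
  F1 = MIN(32, -4) = -4

Second demand — change propagation:
  F8: re-runs because H5 -8->0; new result 0.
  A10: re-runs because H5 -8->0; new result 0.
  F2: re-runs because F8 32->0; H5 -8->0; new result 0.
  F1: re-runs because F2 32->0; A10 -4->0; new result 0.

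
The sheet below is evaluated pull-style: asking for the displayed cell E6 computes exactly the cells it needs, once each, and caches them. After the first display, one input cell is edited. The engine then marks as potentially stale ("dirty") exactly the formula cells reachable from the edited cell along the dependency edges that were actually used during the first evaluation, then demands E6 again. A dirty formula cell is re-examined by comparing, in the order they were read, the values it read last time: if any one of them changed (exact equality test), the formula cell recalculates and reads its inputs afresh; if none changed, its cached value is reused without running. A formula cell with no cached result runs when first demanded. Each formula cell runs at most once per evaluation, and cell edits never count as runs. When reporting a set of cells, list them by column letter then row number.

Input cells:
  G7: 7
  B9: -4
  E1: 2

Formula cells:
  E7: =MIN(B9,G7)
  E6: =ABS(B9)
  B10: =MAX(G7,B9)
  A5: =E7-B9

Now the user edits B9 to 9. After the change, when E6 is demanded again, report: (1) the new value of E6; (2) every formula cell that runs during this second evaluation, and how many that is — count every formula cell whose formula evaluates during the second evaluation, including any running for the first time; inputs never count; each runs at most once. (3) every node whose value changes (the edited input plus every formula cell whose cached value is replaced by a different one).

First demand of the output computes:
  E6 = ABS(-4) = 4

After the edit, cleaning proceeds:
  E6: a read changed (B9 -4->9) — executes, giving 9.

Demanding E6 again yields 9.
1 formula cells run: E6.
The nodes whose values change: B9, E6.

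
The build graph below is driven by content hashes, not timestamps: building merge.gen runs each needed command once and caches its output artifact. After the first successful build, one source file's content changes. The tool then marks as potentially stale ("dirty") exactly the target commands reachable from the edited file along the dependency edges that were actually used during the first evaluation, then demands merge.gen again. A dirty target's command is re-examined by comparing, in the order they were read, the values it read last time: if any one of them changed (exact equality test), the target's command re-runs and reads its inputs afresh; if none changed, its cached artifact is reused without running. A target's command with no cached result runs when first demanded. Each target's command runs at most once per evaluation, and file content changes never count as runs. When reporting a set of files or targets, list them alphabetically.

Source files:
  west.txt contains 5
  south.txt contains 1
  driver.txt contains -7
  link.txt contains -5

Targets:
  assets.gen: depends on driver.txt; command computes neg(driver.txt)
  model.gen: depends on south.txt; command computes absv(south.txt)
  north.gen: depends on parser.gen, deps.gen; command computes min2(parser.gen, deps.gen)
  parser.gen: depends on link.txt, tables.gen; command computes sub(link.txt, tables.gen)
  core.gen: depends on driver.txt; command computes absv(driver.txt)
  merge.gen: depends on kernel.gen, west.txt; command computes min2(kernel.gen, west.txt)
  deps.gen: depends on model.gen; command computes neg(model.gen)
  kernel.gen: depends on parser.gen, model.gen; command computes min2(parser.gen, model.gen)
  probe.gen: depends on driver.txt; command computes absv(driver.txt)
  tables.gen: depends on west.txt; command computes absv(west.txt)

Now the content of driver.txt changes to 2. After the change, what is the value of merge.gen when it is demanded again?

merge.gen now evaluates to -10.
The important point: nothing the output needs ever reads driver.txt, so the edit is invisible to it.

Initial pass — values computed on the first demand:
  model.gen = absv(1) = 1
  tables.gen = absv(5) = 5
  parser.gen = sub(-5, 5) = -10
  kernel.gen = min2(-10, 1) = -10
  merge.gen = min2(-10, 5) = -10

Second demand — change propagation:
  no demanded computation ever read driver.txt, so the edit dirties nothing and nothing runs.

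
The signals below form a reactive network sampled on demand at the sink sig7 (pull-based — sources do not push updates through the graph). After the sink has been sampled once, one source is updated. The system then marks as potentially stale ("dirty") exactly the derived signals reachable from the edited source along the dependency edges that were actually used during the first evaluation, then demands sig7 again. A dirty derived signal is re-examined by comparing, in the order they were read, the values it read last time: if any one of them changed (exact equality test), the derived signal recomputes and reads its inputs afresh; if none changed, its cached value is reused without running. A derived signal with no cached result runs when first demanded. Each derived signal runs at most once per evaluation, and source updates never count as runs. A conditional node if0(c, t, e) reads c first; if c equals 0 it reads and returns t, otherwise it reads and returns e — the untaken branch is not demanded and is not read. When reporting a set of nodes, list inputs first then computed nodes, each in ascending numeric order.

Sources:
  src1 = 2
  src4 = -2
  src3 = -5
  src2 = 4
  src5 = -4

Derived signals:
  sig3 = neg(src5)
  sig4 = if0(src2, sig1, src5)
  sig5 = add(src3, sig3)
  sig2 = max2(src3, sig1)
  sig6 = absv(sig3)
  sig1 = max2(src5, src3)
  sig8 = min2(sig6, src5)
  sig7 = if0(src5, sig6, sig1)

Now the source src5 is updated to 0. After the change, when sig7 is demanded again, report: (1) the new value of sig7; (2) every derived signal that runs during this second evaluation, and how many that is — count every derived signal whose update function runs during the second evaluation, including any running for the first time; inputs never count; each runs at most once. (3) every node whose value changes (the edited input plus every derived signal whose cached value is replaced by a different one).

sig7 now evaluates to 0.
Run set: sig3, sig6, sig7 (3 run).
Changed values: src5, sig7.
The important point: the flipped condition redirects demand; sig1 is left stale, never re-checked.

Initial pass — values computed on the first demand:
  sig1 = max2(-4, -5) = -4
  sig7 = if0(src5=-4 -> else branch sig1) = -4

Second demand — change propagation:
  sig1: dirty yet unreached — the second evaluation never asks for it.
  sig3: newly demanded (no cache) — executes and yields 0.
  sig6: newly demanded (no cache) — executes and yields 0.
  sig7: re-runs because src5 -4->0; new result 0.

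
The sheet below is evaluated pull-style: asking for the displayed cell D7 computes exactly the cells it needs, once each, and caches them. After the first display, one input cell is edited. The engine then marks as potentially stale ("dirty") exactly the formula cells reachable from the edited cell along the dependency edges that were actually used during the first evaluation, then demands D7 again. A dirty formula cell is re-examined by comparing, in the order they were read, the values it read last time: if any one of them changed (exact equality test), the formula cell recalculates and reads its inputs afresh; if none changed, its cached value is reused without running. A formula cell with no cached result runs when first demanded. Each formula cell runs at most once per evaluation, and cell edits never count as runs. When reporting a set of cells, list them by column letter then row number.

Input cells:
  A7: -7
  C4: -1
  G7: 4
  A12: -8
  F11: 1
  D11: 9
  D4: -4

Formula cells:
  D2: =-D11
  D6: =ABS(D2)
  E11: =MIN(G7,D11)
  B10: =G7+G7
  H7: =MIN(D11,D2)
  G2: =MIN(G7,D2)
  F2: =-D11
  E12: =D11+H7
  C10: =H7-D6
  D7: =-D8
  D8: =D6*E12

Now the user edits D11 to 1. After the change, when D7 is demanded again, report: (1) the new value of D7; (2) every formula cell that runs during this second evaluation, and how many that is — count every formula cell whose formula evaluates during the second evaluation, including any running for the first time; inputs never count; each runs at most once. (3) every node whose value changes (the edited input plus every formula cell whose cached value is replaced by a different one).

Demanding D7 again yields 0.
5 formula cells run: D2, D6, D8, E12, H7.
The nodes whose values change: D2, D6, D11, H7.
Note where the cutoff bites: D7 is checked, finds nothing changed, and keeps its cache.

First demand of the output computes:
  D2 = -(9) = -9
  D6 = ABS(-9) = 9
  H7 = MIN(9, -9) = -9
  E12 = 9 + -9 = 0
  D8 = 9 * 0 = 0
  D7 = -(0) = 0

After the edit, cleaning proceeds:
  D2: a read changed (D11 9->1) — executes, giving -1.
  D6: a read changed (D2 -9->-1) — executes, giving 1.
  H7: a read changed (D11 9->1; D2 -9->-1) — executes, giving -1.
  E12: a read changed (D11 9->1; H7 -9->-1) — executes, giving 0 — identical to its old value.
  D8: a read changed (D6 9->1) — executes, giving 0 — identical to its old value.
  D7: dirty, but its reads are unchanged (D8 unchanged); cached 0 stands.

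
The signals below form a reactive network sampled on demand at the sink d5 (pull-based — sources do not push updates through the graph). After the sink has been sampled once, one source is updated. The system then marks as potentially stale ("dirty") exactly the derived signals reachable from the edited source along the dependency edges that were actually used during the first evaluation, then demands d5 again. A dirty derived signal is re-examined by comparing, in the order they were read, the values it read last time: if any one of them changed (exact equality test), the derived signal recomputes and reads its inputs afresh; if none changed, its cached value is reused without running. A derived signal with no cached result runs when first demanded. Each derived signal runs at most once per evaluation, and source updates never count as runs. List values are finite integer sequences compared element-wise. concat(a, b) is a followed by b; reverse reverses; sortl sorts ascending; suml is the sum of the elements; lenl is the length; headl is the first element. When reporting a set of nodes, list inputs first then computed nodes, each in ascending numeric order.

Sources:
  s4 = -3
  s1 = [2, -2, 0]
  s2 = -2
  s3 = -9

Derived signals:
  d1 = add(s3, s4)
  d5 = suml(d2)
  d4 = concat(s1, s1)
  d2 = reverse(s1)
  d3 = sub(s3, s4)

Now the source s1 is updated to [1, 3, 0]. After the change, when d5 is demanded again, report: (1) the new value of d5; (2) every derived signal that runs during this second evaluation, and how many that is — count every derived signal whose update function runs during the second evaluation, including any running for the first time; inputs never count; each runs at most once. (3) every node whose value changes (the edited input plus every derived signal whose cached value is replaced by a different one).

d5 now evaluates to 4.
Run set: d2, d5 (2 run).
Changed values: s1, d2, d5.

Initial pass — values computed on the first demand:
  d2 = reverse([2, -2, 0]) = [0, -2, 2]
  d5 = suml([0, -2, 2]) = 0

Second demand — change propagation:
  d2: re-runs because s1 [2, -2, 0]->[1, 3, 0]; new result [0, 3, 1].
  d5: re-runs because d2 [0, -2, 2]->[0, 3, 1]; new result 4.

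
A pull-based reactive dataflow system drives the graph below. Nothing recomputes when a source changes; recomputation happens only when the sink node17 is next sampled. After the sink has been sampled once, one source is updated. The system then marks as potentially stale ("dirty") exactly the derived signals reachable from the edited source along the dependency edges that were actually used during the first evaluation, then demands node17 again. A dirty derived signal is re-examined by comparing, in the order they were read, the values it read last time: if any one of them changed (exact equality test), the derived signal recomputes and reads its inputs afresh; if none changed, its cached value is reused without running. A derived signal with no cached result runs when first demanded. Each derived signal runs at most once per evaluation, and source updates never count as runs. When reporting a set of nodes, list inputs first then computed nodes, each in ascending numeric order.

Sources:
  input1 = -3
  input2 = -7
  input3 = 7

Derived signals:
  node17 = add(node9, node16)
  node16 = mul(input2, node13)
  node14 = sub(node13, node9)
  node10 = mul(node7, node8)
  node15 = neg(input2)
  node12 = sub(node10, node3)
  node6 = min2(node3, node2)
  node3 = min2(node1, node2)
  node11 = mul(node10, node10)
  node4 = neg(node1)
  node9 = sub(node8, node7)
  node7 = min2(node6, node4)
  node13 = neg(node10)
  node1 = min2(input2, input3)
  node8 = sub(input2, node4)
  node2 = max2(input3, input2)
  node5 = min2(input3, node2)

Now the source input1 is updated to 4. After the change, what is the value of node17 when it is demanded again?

New value of node17: 679.
Key observation: input1 is never demanded by the output, so the edit triggers no recomputation at all.

First evaluation (everything demanded from the output):
  node1 = min2(-7, 7) = -7
  node2 = max2(7, -7) = 7
  node3 = min2(-7, 7) = -7
  node4 = neg(-7) = 7
  node6 = min2(-7, 7) = -7
  node7 = min2(-7, 7) = -7
  node8 = sub(-7, 7) = -14
  node9 = sub(-14, -7) = -7
  node10 = mul(-7, -14) = 98
  node13 = neg(98) = -98
  node16 = mul(-7, -98) = 686
  node17 = add(-7, 686) = 679

Propagation after the edit:
  input1 feeds no computation that the output demands — nothing is marked dirty and nothing runs.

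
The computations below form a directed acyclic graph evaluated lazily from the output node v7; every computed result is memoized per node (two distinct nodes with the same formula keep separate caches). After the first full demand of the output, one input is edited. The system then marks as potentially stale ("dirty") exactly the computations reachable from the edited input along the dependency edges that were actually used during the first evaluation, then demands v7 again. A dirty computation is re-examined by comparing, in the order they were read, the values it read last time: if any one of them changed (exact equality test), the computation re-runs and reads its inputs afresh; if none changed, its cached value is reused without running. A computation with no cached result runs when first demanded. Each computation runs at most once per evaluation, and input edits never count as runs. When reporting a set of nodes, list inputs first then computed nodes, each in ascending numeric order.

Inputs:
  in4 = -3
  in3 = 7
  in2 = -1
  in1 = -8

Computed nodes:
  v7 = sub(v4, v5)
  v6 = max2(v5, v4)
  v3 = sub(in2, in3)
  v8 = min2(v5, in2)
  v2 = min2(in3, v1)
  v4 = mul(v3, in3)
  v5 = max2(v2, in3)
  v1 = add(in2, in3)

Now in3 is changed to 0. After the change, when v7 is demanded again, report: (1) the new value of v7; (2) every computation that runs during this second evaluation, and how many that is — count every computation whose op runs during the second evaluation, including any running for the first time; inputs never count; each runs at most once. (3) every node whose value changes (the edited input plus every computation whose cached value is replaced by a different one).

Demanding v7 again yields 0.
6 computations run: v1, v2, v3, v4, v5, v7.
The nodes whose values change: in3, v1, v2, v3, v4, v5, v7.

First demand of the output computes:
  v1 = add(-1, 7) = 6
  v2 = min2(7, 6) = 6
  v3 = sub(-1, 7) = -8
  v4 = mul(-8, 7) = -56
  v5 = max2(6, 7) = 7
  v7 = sub(-56, 7) = -63

After the edit, cleaning proceeds:
  v1: a read changed (in3 7->0) — executes, giving -1.
  v2: a read changed (in3 7->0; v1 6->-1) — executes, giving -1.
  v3: a read changed (in3 7->0) — executes, giving -1.
  v4: a read changed (v3 -8->-1; in3 7->0) — executes, giving 0.
  v5: a read changed (v2 6->-1; in3 7->0) — executes, giving 0.
  v7: a read changed (v4 -56->0; v5 7->0) — executes, giving 0.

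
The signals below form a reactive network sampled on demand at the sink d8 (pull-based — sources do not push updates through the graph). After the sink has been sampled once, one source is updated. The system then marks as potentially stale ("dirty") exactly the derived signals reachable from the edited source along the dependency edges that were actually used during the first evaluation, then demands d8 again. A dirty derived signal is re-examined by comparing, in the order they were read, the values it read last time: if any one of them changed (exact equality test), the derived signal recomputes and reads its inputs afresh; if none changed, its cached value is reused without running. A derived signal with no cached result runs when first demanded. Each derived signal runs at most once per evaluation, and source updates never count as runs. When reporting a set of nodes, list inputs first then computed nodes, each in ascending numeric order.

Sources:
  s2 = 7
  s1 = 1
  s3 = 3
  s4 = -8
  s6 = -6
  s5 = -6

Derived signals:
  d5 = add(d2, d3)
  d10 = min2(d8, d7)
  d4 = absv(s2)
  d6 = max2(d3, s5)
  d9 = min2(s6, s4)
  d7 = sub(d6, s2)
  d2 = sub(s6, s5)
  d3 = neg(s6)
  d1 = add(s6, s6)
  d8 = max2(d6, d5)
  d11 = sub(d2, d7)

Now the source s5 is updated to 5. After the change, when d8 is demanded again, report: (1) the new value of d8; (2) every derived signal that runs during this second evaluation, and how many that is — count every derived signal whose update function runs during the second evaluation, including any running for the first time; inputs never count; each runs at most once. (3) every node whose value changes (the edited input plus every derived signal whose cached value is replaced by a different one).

Initial pass — values computed on the first demand:
  d2 = sub(-6, -6) = 0
  d3 = neg(-6) = 6
  d5 = add(0, 6) = 6
  d6 = max2(6, -6) = 6
  d8 = max2(6, 6) = 6

Second demand — change propagation:
  d2: re-runs because s5 -6->5; new result -11.
  d5: re-runs because d2 0->-11; new result -5.
  d6: re-runs because s5 -6->5; new result 6 (unchanged).
  d8: re-runs because d5 6->-5; new result 6 (unchanged).

d8 now evaluates to 6.
Run set: d2, d5, d6, d8 (4 run).
Changed values: s5, d2, d5.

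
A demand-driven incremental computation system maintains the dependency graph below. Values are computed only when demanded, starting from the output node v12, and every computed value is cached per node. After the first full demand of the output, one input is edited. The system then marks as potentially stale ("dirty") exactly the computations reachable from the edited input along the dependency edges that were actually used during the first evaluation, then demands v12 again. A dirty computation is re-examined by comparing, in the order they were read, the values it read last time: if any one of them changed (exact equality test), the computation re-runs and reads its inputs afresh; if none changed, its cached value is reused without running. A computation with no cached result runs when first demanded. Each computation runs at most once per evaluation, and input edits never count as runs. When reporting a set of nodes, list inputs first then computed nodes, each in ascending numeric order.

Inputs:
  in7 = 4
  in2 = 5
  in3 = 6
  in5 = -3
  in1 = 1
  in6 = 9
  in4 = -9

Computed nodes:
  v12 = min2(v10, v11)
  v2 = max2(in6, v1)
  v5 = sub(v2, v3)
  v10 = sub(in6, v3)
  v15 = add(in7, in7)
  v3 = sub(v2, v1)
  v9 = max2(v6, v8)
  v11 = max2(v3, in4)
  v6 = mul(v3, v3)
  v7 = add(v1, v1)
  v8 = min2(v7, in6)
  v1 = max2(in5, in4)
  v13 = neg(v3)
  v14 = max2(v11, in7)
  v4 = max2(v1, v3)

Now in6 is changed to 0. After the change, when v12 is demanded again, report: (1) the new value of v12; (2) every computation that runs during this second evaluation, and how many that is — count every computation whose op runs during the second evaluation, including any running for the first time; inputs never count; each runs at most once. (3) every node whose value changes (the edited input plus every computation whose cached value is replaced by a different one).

New value of v12: -3.
Computations that run: v2, v3, v10, v11, v12 — 5 in total.
Values that change: in6, v2, v3, v11.

First evaluation (everything demanded from the output):
  v1 = max2(-3, -9) = -3
  v2 = max2(9, -3) = 9
  v3 = sub(9, -3) = 12
  v10 = sub(9, 12) = -3
  v11 = max2(12, -9) = 12
  v12 = min2(-3, 12) = -3

Propagation after the edit:
  v2: runs — in6 9->0; result 0.
  v3: runs — v2 9->0; result 3.
  v10: runs — in6 9->0; v3 12->3; result -3 (same value as before).
  v11: runs — v3 12->3; result 3.
  v12: runs — v11 12->3; result -3 (same value as before).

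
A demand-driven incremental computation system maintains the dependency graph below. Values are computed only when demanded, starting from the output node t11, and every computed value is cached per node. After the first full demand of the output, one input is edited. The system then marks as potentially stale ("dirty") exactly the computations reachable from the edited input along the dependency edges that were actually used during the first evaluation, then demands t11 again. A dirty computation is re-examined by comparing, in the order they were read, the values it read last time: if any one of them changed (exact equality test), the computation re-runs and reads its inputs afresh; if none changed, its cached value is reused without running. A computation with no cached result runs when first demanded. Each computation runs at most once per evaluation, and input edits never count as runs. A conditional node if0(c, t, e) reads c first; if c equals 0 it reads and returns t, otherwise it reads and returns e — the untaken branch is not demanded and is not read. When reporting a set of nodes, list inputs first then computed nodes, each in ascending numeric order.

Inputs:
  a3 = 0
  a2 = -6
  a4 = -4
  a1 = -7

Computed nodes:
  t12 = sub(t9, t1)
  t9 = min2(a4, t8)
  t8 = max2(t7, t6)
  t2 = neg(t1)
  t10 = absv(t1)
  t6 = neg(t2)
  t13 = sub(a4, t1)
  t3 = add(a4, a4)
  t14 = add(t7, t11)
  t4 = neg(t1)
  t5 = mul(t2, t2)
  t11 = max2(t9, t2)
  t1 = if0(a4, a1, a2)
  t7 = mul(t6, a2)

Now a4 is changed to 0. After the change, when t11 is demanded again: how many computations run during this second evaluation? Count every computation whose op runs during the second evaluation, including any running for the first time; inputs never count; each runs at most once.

First evaluation (everything demanded from the output):
  t1 = if0(a4=-4 -> else branch a2) = -6
  t2 = neg(-6) = 6
  t6 = neg(6) = -6
  t7 = mul(-6, -6) = 36
  t8 = max2(36, -6) = 36
  t9 = min2(-4, 36) = -4
  t11 = max2(-4, 6) = 6

Propagation after the edit:
  t1: runs — a4 -4->0; result -7.
  t2: runs — t1 -6->-7; result 7.
  t6: runs — t2 6->7; result -7.
  t7: runs — t6 -6->-7; result 42.
  t8: runs — t7 36->42; t6 -6->-7; result 42.
  t9: runs — a4 -4->0; t8 36->42; result 0.
  t11: runs — t9 -4->0; t2 6->7; result 7.

Computations that run: t1, t2, t6, t7, t8, t9, t11 — 7 in total.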